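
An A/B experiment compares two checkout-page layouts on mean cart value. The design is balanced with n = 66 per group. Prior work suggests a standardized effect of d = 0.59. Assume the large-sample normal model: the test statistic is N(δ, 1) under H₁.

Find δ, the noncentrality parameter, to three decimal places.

δ ≈ 3.389

δ = d·√(n/2) = 0.59 × √(66/2) = 3.3893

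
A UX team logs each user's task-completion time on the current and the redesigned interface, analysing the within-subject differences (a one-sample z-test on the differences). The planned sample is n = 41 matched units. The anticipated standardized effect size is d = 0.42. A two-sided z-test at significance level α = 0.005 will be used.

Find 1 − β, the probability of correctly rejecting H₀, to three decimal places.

Power ≈ 0.453

Noncentrality parameter: λ = d·√n = 0.42 × √41 = 2.6893
Critical value for a two-sided test at α = 0.005: z_{α/2} = 2.807.
Power = Φ(λ − 2.807) + Φ(−λ − 2.807) = Φ(-0.118) + Φ(-5.496) = 0.4531 + 0.0000 = 0.4531.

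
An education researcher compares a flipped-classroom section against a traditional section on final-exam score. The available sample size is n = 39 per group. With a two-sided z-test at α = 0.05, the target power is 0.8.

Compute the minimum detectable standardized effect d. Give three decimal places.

d ≈ 0.634

Need Φ(δ − 1.960) = 0.8, so δ = 1.960 + 0.842 = 2.802.
(The second rejection-region term Φ(−δ − z_{α/2}) is negligible and dropped.)
δ = d·√(n/2) ⇒ d = δ/√(n/2) = 2.802/√(39/2) = 0.6344.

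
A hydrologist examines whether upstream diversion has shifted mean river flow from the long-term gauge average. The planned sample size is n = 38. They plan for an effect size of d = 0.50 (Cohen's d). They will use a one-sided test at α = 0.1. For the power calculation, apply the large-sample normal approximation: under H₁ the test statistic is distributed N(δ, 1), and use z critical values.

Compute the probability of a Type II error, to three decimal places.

Noncentrality parameter: δ = d·√n = 0.50 × √38 = 3.0822
Critical value for a one-sided test at α = 0.1: z_α = 1.282.
Power = Φ(δ − 1.282) = Φ(1.801) = 0.9641.
Type II error: β = 1 − power = 1 − 0.9641 = 0.0359.

β ≈ 0.036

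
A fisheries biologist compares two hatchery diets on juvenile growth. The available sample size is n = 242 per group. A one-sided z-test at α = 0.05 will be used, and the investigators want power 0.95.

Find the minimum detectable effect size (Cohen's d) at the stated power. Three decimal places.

Required noncentrality: δ = z_{0.05} + z_{0.05} = 1.645 + 1.645 = 3.290.
δ = d·√(n/2) ⇒ d = δ/√(n/2) = 3.290/√(242/2) = 0.2991.

d ≈ 0.299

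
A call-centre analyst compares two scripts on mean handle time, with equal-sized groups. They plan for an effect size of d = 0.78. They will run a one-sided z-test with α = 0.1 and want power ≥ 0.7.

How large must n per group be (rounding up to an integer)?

n = 11 per group

Set Φ(δ − 1.282) = 0.7; then δ − 1.282 = Φ⁻¹(0.7) = 0.524, giving δ = 1.806.
δ = d·√(n/2) ⇒ n = 2(δ/d)² = 2 × (1.806 / 0.78)² = 10.72.
Round up to the next whole unit.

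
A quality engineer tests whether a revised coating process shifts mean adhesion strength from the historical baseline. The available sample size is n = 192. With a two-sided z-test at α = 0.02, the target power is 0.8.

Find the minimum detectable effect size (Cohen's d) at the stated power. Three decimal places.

Need Φ(δ − 2.326) = 0.8, so δ = 2.326 + 0.842 = 3.168.
(The second rejection-region term Φ(−δ − z_{α/2}) is negligible and dropped.)
δ = d·√n ⇒ d = δ/√n = 3.168/√192 = 0.2286.

d ≈ 0.229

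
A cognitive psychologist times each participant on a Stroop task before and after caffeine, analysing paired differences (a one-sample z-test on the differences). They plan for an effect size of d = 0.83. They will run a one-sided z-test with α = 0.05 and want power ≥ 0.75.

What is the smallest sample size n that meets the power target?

For power 0.75 need Φ(δ − z_{0.05}) = 0.75, so δ = z_{0.05} + z_{0.25} = 1.645 + 0.674 = 2.319.
δ = d·√n ⇒ n = (δ/d)² = (2.319 / 0.83)² = 7.81.
Round up to the next whole unit.

n = 8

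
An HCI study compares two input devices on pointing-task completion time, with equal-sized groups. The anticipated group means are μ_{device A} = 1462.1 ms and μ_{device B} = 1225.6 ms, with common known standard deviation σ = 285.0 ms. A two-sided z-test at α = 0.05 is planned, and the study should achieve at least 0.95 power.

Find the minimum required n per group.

n = 38 per group

Standardized effect: d = |μ_{device A} − μ_{device B}| / σ = |1462.1 − 1225.6| / 285.0 = 0.8298
For power 0.95 need Φ(δ − z_{0.025}) = 0.95, so δ = z_{0.025} + z_{0.05} = 1.960 + 1.645 = 3.605.
(Ignoring the negligible lower-tail rejection probability gives the usual closed-form inversion.)
δ = d·√(n/2) ⇒ n = 2(δ/d)² = 2 × (3.605 / 0.8298)² = 37.74.
Rounding up, n = 38 per group.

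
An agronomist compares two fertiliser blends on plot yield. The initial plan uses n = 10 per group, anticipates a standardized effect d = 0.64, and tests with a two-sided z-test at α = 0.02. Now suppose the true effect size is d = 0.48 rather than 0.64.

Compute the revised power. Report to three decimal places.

Power ≈ 0.105

With d = 0.48: δ = d·√(n/2) = 0.48 × √(10/2) = 1.0733. Critical value z_{0.01} = 2.326.
Revised power = Φ(δ − 2.326) + Φ(−δ − 2.326) = Φ(-1.253) + Φ(-3.400) = 0.1051 + 0.0003 = 0.1054.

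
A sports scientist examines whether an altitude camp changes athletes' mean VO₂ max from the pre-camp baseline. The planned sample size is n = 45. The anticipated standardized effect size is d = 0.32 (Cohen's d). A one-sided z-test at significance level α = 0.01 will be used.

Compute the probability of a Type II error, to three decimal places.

β ≈ 0.571

Noncentrality parameter: δ = d·√n = 0.32 × √45 = 2.1466
One-sided α = 0.01 → critical value z_{0.01} = 2.326.
Power = P(Z > 2.326 − δ) = Φ(-0.180) = 0.4287.
Type II error: β = 1 − power = 1 − 0.4287 = 0.5713.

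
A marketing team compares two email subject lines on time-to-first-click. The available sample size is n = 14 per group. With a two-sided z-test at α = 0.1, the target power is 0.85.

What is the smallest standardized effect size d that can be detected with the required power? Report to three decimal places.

Need Φ(δ − 1.645) = 0.85, so δ = 1.645 + 1.036 = 2.681.
(Lower-tail contribution to power is negligible for δ > 0.)
δ = d·√(n/2) ⇒ d = δ/√(n/2) = 2.681/√(14/2) = 1.0134.

d ≈ 1.013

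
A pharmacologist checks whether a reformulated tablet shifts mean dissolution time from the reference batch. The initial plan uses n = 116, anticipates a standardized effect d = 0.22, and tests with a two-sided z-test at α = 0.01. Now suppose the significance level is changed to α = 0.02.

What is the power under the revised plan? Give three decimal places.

Power ≈ 0.517

δ = d·√n = 0.22 × √116 = 2.3695 (unchanged). New critical value: z_{0.01} = 2.326.
Revised power = Φ(δ − 2.326) + Φ(−δ − 2.326) = Φ(0.043) + Φ(-4.696) = 0.5172 + 0.0000 = 0.5172.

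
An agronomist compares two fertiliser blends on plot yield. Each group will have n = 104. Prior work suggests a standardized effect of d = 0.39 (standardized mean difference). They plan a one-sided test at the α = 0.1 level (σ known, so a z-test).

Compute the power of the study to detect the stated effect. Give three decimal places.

Noncentrality parameter: δ = d·√(n/2) = 0.39 × √(104/2) = 2.8123
Critical value for a one-sided test at α = 0.1: z_α = 1.282.
Power = P(Z > 1.282 − δ) = Φ(1.531) = 0.9371.

Power ≈ 0.937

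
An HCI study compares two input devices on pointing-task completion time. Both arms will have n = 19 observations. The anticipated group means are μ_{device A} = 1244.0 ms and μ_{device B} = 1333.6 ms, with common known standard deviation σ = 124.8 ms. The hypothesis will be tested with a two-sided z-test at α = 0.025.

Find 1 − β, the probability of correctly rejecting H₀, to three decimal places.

Standardized effect: d = |μ_{device A} − μ_{device B}| / σ = |1244.0 − 1333.6| / 124.8 = 0.7179
Noncentrality parameter: δ = d·√(n/2) = 0.7179 × √(19/2) = 2.2129
Critical value for a two-sided test at α = 0.025: z_{α/2} = 2.241.
Power = Φ(δ − 2.241) + Φ(−δ − 2.241) = Φ(-0.029) + Φ(-4.454) = 0.4886 + 0.0000 = 0.4886.

Power ≈ 0.489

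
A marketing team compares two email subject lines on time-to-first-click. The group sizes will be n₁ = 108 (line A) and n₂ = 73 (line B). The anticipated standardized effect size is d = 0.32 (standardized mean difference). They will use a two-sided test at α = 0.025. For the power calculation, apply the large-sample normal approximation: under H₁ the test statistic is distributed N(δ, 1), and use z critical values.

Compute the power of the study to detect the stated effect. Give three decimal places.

Power ≈ 0.449

Noncentrality parameter: λ = d / √(1/n₁ + 1/n₂) = 0.32 / √(1/108 + 1/73) = 2.1120
Two-sided α = 0.025 → critical value z_{0.0125} = 2.241.
Power = Φ(λ − 2.241) + Φ(−λ − 2.241) = Φ(-0.129) + Φ(-4.353) = 0.4485 + 0.0000 = 0.4485.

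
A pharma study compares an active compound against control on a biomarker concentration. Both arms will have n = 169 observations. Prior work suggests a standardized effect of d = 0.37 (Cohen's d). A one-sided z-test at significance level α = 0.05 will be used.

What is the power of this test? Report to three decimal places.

Noncentrality parameter: δ = d·√(n/2) = 0.37 × √(169/2) = 3.4012
Critical value for a one-sided test at α = 0.05: z_α = 1.645.
Power = P(Z > 1.645 − δ) = Φ(1.756) = 0.9605.

Power ≈ 0.960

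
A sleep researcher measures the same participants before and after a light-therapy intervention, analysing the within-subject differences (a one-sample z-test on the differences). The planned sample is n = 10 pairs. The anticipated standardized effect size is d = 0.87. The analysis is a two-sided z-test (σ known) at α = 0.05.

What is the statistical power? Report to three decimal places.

Noncentrality parameter: δ = d·√n = 0.87 × √10 = 2.7512
Two-sided α = 0.05 → critical value z_{0.025} = 1.960.
Power = Φ(δ − 1.960) + Φ(−δ − 1.960) = Φ(0.791) + Φ(-4.711) = 0.7856 + 0.0000 = 0.7856.

Power ≈ 0.786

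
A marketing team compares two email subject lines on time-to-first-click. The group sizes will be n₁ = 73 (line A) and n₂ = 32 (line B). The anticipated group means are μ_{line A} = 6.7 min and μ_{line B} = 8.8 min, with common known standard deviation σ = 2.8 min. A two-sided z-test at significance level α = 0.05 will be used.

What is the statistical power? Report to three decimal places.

Standardized effect: d = |μ_{line A} − μ_{line B}| / σ = |6.7 − 8.8| / 2.8 = 0.7500
Noncentrality parameter: δ = d / √(1/n₁ + 1/n₂) = 0.7500 / √(1/73 + 1/32) = 3.5376
Two-sided α = 0.05 → critical value z_{0.025} = 1.960.
Power = Φ(δ − 1.960) + Φ(−δ − 1.960) = Φ(1.578) + Φ(-5.498) = 0.9427 + 0.0000 = 0.9427.

Power ≈ 0.943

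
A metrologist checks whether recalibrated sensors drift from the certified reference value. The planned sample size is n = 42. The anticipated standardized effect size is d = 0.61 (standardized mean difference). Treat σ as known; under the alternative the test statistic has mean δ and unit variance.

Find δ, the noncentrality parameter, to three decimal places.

δ = d·√n = 0.61 × √42 = 3.9533

δ ≈ 3.953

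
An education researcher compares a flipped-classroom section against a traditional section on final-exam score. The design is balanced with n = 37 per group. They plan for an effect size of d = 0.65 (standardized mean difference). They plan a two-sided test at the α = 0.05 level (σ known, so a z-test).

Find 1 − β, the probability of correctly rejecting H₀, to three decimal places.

Power ≈ 0.798

Noncentrality parameter: δ = d·√(n/2) = 0.65 × √(37/2) = 2.7958
Two-sided α = 0.05 → critical value z_{0.025} = 1.960.
Power = Φ(δ − 1.960) + Φ(−δ − 1.960) = Φ(0.836) + Φ(-4.756) = 0.7984 + 0.0000 = 0.7984.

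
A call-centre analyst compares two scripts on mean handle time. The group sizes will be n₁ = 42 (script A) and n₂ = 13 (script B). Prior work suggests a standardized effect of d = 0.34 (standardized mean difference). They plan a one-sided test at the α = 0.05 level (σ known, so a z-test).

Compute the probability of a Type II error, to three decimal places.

β ≈ 0.717

Noncentrality parameter: δ = d / √(1/n₁ + 1/n₂) = 0.34 / √(1/42 + 1/13) = 1.0713
One-sided α = 0.05 → critical value z_{0.05} = 1.645.
Power = Φ(δ − 1.645) = Φ(-0.574) = 0.2831.
Type II error: β = 1 − power = 1 − 0.2831 = 0.7169.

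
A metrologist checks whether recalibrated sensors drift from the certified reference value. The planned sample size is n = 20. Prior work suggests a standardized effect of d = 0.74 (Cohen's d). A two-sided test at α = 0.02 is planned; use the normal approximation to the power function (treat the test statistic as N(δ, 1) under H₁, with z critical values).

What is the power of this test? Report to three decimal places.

Power ≈ 0.837

Noncentrality parameter: λ = d·√n = 0.74 × √20 = 3.3094
Two-sided α = 0.02 → critical value z_{0.01} = 2.326.
Power = Φ(λ − 2.326) + Φ(−λ − 2.326) = Φ(0.983) + Φ(-5.636) = 0.8372 + 0.0000 = 0.8372.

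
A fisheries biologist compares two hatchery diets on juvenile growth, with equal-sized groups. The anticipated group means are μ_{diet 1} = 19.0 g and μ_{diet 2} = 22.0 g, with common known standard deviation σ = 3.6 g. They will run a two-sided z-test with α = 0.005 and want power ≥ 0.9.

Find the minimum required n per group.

Standardized effect: d = |μ_{diet 1} − μ_{diet 2}| / σ = |19.0 − 22.0| / 3.6 = 0.8333
Set Φ(δ − 2.807) = 0.9; then δ − 2.807 = Φ⁻¹(0.9) = 1.282, giving δ = 4.089.
(Ignoring the negligible lower-tail rejection probability gives the usual closed-form inversion.)
δ = d·√(n/2) ⇒ n = 2(δ/d)² = 2 × (4.089 / 0.8333)² = 48.14.
Round up to the next whole unit.

n = 49 per group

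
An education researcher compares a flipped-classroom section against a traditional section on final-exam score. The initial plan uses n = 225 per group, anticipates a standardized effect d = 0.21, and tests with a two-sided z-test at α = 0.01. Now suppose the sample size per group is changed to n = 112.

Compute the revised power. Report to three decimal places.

Power ≈ 0.158

With n = 112 per group: δ = d·√(n/2) = 0.21 × √(112/2) = 1.5715. Critical value z_{0.005} = 2.576.
Revised power = Φ(δ − 2.576) + Φ(−δ − 2.576) = Φ(-1.004) + Φ(-4.147) = 0.1576 + 0.0000 = 0.1576.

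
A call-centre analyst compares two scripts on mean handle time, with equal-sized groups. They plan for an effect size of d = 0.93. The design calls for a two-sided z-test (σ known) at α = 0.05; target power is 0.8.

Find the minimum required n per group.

Set Φ(δ − 1.960) = 0.8; then δ − 1.960 = Φ⁻¹(0.8) = 0.842, giving δ = 2.802.
(For δ > 0 the lower-tail rejection region contributes negligibly to power, so the one-term inversion is standard.)
δ = d·√(n/2) ⇒ n = 2(δ/d)² = 2 × (2.802 / 0.93)² = 18.15.
Rounding up, n = 19 per group.

n = 19 per group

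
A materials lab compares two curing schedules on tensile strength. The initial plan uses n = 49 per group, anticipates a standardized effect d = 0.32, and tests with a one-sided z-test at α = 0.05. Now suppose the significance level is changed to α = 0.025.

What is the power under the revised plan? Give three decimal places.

δ = d·√(n/2) = 0.32 × √(49/2) = 1.5839 (unchanged). New critical value: z_{0.025} = 1.960.
Revised power = P(Z > 1.960 − δ) = Φ(-0.376) = 0.3534.

Power ≈ 0.353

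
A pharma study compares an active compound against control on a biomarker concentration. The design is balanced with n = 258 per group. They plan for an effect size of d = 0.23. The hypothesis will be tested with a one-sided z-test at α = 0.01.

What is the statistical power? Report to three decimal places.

Power ≈ 0.613

Noncentrality parameter: δ = d·√(n/2) = 0.23 × √(258/2) = 2.6123
One-sided α = 0.01 → critical value z_{0.01} = 2.326.
Power = P(Z > 2.326 − δ) = Φ(0.286) = 0.6125.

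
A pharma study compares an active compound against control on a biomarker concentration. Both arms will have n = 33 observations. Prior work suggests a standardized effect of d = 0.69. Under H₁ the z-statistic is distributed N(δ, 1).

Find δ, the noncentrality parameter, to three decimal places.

The noncentrality parameter scales effect size by the design's sample-size factor: δ = d·√(n/2) = 0.69 × √(33/2) = 2.8028

δ ≈ 2.803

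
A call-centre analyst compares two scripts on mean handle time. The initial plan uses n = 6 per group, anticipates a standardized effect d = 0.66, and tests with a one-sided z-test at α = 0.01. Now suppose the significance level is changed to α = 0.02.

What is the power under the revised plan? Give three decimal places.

Power ≈ 0.181

δ = d·√(n/2) = 0.66 × √(6/2) = 1.1432 (unchanged). New critical value: z_{0.02} = 2.054.
Revised power = Φ(δ − 2.054) = Φ(-0.911) = 0.1813.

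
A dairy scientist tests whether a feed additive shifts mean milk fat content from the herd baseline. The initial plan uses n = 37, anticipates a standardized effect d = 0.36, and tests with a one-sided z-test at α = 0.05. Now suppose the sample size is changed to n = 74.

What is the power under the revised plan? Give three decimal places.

With n = 74: δ = d·√n = 0.36 × √74 = 3.0968. Critical value z_{0.05} = 1.645.
Revised power = Φ(δ − 1.645) = Φ(1.452) = 0.9267.

Power ≈ 0.927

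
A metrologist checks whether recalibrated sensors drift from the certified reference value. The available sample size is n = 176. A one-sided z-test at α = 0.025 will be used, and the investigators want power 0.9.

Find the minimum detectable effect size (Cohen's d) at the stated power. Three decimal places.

Need Φ(δ − 1.960) = 0.9, so δ = 1.960 + 1.282 = 3.242.
δ = d·√n ⇒ d = δ/√n = 3.242/√176 = 0.2443.

d ≈ 0.244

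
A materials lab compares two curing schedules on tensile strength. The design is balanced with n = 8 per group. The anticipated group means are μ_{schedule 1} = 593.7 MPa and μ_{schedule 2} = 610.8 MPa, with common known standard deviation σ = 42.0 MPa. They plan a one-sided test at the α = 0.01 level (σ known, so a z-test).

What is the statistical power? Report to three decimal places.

Standardized effect: d = |μ_{schedule 1} − μ_{schedule 2}| / σ = |593.7 − 610.8| / 42.0 = 0.4071
Noncentrality parameter: δ = d·√(n/2) = 0.4071 × √(8/2) = 0.8143
One-sided α = 0.01 → critical value z_{0.01} = 2.326.
Power = Φ(δ − 2.326) = Φ(-1.512) = 0.0653.

Power ≈ 0.065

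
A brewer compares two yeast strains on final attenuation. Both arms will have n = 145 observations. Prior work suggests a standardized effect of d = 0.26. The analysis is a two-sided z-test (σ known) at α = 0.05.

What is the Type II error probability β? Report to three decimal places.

Noncentrality parameter: δ = d·√(n/2) = 0.26 × √(145/2) = 2.2138
Critical value for a two-sided test at α = 0.05: z_{α/2} = 1.960.
Power = Φ(δ − 1.960) + Φ(−δ − 1.960) = Φ(0.254) + Φ(-4.174) = 0.6002 + 0.0000 = 0.6002.
Type II error: β = 1 − power = 1 − 0.6002 = 0.3998.

β ≈ 0.400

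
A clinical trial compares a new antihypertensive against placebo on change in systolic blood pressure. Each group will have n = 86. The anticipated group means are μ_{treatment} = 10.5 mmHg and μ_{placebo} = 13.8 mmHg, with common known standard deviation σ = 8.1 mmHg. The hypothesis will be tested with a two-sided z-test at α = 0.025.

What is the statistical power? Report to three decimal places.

Standardized effect: d = |μ_{treatment} − μ_{placebo}| / σ = |10.5 − 13.8| / 8.1 = 0.4074
Noncentrality parameter: δ = d·√(n/2) = 0.4074 × √(86/2) = 2.6715
Two-sided α = 0.025 → critical value z_{0.0125} = 2.241.
Power = Φ(δ − 2.241) + Φ(−δ − 2.241) = Φ(0.430) + Φ(-4.913) = 0.6665 + 0.0000 = 0.6665.

Power ≈ 0.666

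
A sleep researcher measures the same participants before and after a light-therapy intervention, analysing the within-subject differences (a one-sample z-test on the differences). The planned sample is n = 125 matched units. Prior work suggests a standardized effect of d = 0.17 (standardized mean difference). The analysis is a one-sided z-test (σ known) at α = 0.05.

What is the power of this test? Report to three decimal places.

Noncentrality parameter: δ = d·√n = 0.17 × √125 = 1.9007
One-sided α = 0.05 → critical value z_{0.05} = 1.645.
Power = Φ(δ − 1.645) = Φ(0.256) = 0.6009.

Power ≈ 0.601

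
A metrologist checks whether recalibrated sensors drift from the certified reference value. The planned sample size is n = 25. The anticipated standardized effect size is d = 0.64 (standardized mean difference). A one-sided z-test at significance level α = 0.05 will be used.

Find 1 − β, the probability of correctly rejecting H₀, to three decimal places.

Noncentrality parameter: δ = d·√n = 0.64 × √25 = 3.2000
One-sided α = 0.05 → critical value z_{0.05} = 1.645.
Power = P(Z > 1.645 − δ) = Φ(1.555) = 0.9400.

Power ≈ 0.940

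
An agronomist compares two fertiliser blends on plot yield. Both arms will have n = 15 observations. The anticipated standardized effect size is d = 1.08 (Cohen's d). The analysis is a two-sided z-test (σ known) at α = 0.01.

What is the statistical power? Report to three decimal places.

Noncentrality parameter: δ = d·√(n/2) = 1.08 × √(15/2) = 2.9577
Critical value for a two-sided test at α = 0.01: z_{α/2} = 2.576.
Power = Φ(δ − 2.576) + Φ(−δ − 2.576) = Φ(0.382) + Φ(-5.534) = 0.6487 + 0.0000 = 0.6487.

Power ≈ 0.649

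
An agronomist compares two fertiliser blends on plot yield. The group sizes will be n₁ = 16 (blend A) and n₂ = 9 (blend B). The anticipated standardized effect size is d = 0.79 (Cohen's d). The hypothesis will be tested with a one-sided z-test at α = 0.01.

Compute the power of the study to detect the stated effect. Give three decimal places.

Noncentrality parameter: λ = d / √(1/n₁ + 1/n₂) = 0.79 / √(1/16 + 1/9) = 1.8960
One-sided α = 0.01 → critical value z_{0.01} = 2.326.
Power = P(Z > 2.326 − λ) = Φ(-0.430) = 0.3335.

Power ≈ 0.333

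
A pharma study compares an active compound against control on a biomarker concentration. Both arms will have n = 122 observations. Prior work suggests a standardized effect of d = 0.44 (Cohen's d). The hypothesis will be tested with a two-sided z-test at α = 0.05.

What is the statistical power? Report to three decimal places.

Noncentrality parameter: λ = d·√(n/2) = 0.44 × √(122/2) = 3.4365
Two-sided α = 0.05 → critical value z_{0.025} = 1.960.
Power = Φ(λ − 1.960) + Φ(−λ − 1.960) = Φ(1.477) + Φ(-5.396) = 0.9301 + 0.0000 = 0.9301.

Power ≈ 0.930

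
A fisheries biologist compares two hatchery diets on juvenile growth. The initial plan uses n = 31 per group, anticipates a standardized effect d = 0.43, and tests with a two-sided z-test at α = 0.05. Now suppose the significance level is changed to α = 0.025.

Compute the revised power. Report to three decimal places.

Power ≈ 0.292

δ = d·√(n/2) = 0.43 × √(31/2) = 1.6929 (unchanged). New critical value: z_{0.0125} = 2.241.
Revised power = Φ(δ − 2.241) + Φ(−δ − 2.241) = Φ(-0.548) + Φ(-3.934) = 0.2917 + 0.0000 = 0.2917.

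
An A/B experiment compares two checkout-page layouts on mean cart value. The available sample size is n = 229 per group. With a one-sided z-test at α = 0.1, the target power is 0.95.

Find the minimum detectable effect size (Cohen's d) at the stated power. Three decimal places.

d ≈ 0.273

Need Φ(δ − 1.282) = 0.95, so δ = 1.282 + 1.645 = 2.926.
δ = d·√(n/2) ⇒ d = δ/√(n/2) = 2.926/√(229/2) = 0.2735.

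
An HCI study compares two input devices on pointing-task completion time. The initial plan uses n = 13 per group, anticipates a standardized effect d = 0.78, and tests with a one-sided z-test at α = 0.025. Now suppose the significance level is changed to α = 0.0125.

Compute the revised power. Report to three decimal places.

δ = d·√(n/2) = 0.78 × √(13/2) = 1.9886 (unchanged). New critical value: z_{0.0125} = 2.241.
Revised power = P(Z > 2.241 − δ) = Φ(-0.253) = 0.4002.

Power ≈ 0.400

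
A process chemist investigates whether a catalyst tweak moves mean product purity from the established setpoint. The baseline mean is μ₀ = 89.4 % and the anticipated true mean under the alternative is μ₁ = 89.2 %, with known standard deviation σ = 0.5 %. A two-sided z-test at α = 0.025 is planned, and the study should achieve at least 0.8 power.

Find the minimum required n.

n = 60

Standardized effect: d = |μ₁ − μ₀| / σ = |89.2 − 89.4| / 0.5 = 0.4000
For power 0.8 need Φ(δ − z_{0.0125}) = 0.8, so δ = z_{0.0125} + z_{0.20} = 2.241 + 0.842 = 3.083.
(The Φ(−δ − z_{α/2}) term is vanishingly small for δ > 0 and is dropped in the standard sample-size formula.)
δ = d·√n ⇒ n = (δ/d)² = (3.083 / 0.4000)² = 59.41.
Rounding up, n = 60.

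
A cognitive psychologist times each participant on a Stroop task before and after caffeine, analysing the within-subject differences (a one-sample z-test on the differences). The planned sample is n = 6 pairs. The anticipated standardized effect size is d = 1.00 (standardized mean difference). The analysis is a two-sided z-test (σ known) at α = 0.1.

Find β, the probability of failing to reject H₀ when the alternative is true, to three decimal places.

β ≈ 0.210

Noncentrality parameter: δ = d·√n = 1.00 × √6 = 2.4495
Critical value for a two-sided test at α = 0.1: z_{α/2} = 1.645.
Power = Φ(δ − 1.645) + Φ(−δ − 1.645) = Φ(0.805) + Φ(-4.094) = 0.7895 + 0.0000 = 0.7895.
Type II error: β = 1 − power = 1 − 0.7895 = 0.2105.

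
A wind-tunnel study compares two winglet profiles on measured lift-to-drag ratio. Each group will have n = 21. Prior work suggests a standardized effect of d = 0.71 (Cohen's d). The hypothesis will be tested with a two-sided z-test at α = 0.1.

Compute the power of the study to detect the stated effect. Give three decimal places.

Noncentrality parameter: δ = d·√(n/2) = 0.71 × √(21/2) = 2.3007
Critical value for a two-sided test at α = 0.1: z_{α/2} = 1.645.
Power = Φ(δ − 1.645) + Φ(−δ − 1.645) = Φ(0.656) + Φ(-3.946) = 0.7440 + 0.0000 = 0.7441.

Power ≈ 0.744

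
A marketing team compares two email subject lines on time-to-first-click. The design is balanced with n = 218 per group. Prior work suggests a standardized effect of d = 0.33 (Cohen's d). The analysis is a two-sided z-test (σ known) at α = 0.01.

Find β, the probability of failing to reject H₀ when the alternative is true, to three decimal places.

Noncentrality parameter: δ = d·√(n/2) = 0.33 × √(218/2) = 3.4453
Critical value for a two-sided test at α = 0.01: z_{α/2} = 2.576.
Power = Φ(δ − 2.576) + Φ(−δ − 2.576) = Φ(0.869) + Φ(-6.021) = 0.8077 + 0.0000 = 0.8077.
Type II error: β = 1 − power = 1 − 0.8077 = 0.1923.

β ≈ 0.192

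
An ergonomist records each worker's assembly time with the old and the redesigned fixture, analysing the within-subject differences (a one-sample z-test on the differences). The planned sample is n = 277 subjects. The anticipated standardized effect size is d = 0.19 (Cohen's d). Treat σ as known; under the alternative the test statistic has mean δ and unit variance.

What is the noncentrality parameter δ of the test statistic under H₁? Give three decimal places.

The noncentrality parameter scales effect size by the design's sample-size factor: δ = d·√n = 0.19 × √277 = 3.1622

δ ≈ 3.162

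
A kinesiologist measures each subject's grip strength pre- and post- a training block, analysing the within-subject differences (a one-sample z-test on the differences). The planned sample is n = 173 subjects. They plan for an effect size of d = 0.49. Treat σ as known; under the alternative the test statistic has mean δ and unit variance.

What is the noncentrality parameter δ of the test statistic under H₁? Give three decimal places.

δ ≈ 6.445

δ = d·√n = 0.49 × √173 = 6.4449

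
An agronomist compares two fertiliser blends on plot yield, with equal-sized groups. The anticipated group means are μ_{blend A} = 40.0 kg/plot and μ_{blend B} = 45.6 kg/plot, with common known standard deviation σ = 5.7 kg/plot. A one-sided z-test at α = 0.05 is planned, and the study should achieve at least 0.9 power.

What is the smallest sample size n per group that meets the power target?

n = 18 per group

Standardized effect: d = |μ_{blend A} − μ_{blend B}| / σ = |40.0 − 45.6| / 5.7 = 0.9825
For power 0.9 need Φ(δ − z_{0.05}) = 0.9, so δ = z_{0.05} + z_{0.10} = 1.645 + 1.282 = 2.926.
δ = d·√(n/2) ⇒ n = 2(δ/d)² = 2 × (2.926 / 0.9825)² = 17.74.
Round up to the next whole unit.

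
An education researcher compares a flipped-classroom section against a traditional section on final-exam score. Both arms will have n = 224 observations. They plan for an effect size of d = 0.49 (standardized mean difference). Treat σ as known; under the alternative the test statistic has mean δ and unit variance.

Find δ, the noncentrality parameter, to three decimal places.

δ ≈ 5.186

The noncentrality parameter scales effect size by the design's sample-size factor: δ = d·√(n/2) = 0.49 × √(224/2) = 5.1857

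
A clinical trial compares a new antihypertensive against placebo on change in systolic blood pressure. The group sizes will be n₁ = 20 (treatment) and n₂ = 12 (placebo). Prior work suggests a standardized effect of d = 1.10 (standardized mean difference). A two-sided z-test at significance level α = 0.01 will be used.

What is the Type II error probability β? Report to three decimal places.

Noncentrality parameter: δ = d / √(1/n₁ + 1/n₂) = 1.10 / √(1/20 + 1/12) = 3.0125
Two-sided α = 0.01 → critical value z_{0.005} = 2.576.
Power = Φ(δ − 2.576) + Φ(−δ − 2.576) = Φ(0.437) + Φ(-5.588) = 0.6688 + 0.0000 = 0.6688.
Type II error: β = 1 − power = 1 − 0.6688 = 0.3312.

β ≈ 0.331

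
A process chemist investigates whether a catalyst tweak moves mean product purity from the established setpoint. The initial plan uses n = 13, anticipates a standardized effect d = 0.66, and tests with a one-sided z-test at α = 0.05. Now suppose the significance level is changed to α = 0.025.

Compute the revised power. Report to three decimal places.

Power ≈ 0.663

δ = d·√n = 0.66 × √13 = 2.3797 (unchanged). New critical value: z_{0.025} = 1.960.
Revised power = Φ(δ − 1.960) = Φ(0.420) = 0.6626.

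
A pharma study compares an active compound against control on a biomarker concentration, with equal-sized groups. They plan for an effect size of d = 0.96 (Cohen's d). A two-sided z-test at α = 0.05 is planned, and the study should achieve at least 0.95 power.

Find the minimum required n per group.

n = 29 per group

For power 0.95 need Φ(δ − z_{0.025}) = 0.95, so δ = z_{0.025} + z_{0.05} = 1.960 + 1.645 = 3.605.
(Ignoring the negligible lower-tail rejection probability gives the usual closed-form inversion.)
δ = d·√(n/2) ⇒ n = 2(δ/d)² = 2 × (3.605 / 0.96)² = 28.20.
Round up to the next whole unit.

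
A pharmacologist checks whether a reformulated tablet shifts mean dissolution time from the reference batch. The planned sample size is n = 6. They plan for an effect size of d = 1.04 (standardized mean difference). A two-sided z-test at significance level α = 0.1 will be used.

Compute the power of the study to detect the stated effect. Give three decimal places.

Power ≈ 0.817

Noncentrality parameter: δ = d·√n = 1.04 × √6 = 2.5475
Two-sided α = 0.1 → critical value z_{0.05} = 1.645.
Power = Φ(δ − 1.645) + Φ(−δ − 1.645) = Φ(0.903) + Φ(-4.192) = 0.8166 + 0.0000 = 0.8166.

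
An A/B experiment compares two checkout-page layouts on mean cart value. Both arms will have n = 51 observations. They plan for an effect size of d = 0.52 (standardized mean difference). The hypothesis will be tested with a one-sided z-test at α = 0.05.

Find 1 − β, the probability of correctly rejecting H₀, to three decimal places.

Power ≈ 0.837

Noncentrality parameter: δ = d·√(n/2) = 0.52 × √(51/2) = 2.6259
Critical value for a one-sided test at α = 0.05: z_α = 1.645.
Power = Φ(δ − 1.645) = Φ(0.981) = 0.8367.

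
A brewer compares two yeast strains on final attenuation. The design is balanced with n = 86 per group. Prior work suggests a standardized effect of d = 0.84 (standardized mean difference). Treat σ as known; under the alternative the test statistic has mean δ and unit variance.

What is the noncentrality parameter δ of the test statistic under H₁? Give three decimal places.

δ = d·√(n/2) = 0.84 × √(86/2) = 5.5082

δ ≈ 5.508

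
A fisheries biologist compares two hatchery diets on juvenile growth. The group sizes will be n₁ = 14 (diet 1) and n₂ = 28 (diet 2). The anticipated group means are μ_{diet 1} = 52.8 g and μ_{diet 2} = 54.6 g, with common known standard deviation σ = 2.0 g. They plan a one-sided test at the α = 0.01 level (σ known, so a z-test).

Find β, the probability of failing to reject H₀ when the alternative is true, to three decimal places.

Standardized effect: d = |μ_{diet 1} − μ_{diet 2}| / σ = |52.8 − 54.6| / 2.0 = 0.9000
Noncentrality parameter: δ = d / √(1/n₁ + 1/n₂) = 0.9000 / √(1/14 + 1/28) = 2.7495
Critical value for a one-sided test at α = 0.01: z_α = 2.326.
Power = Φ(δ − 2.326) = Φ(0.423) = 0.6639.
Type II error: β = 1 − power = 1 − 0.6639 = 0.3361.

β ≈ 0.336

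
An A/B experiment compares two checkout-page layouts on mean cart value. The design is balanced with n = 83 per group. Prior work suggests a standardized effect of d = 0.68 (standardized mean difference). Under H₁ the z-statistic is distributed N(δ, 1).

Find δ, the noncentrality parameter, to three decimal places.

δ ≈ 4.381

The noncentrality parameter scales effect size by the design's sample-size factor: δ = d·√(n/2) = 0.68 × √(83/2) = 4.3806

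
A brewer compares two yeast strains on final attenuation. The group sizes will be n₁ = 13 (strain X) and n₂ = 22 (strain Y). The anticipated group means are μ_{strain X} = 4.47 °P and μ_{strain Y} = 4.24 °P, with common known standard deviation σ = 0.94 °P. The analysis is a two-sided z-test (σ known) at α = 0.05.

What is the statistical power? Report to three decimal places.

Power ≈ 0.108

Standardized effect: d = |μ_{strain X} − μ_{strain Y}| / σ = |4.47 − 4.24| / 0.94 = 0.2447
Noncentrality parameter: δ = d / √(1/n₁ + 1/n₂) = 0.2447 / √(1/13 + 1/22) = 0.6994
Critical value for a two-sided test at α = 0.05: z_{α/2} = 1.960.
Power = Φ(δ − 1.960) + Φ(−δ − 1.960) = Φ(-1.261) + Φ(-2.659) = 0.1037 + 0.0039 = 0.1077.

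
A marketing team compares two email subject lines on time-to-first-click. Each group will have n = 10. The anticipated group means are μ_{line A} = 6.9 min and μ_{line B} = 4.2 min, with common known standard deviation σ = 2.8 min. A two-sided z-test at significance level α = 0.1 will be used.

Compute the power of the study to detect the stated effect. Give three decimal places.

Standardized effect: d = |μ_{line A} − μ_{line B}| / σ = |6.9 − 4.2| / 2.8 = 0.9643
Noncentrality parameter: δ = d·√(n/2) = 0.9643 × √(10/2) = 2.1562
Two-sided α = 0.1 → critical value z_{0.05} = 1.645.
Power = Φ(δ − 1.645) + Φ(−δ − 1.645) = Φ(0.511) + Φ(-3.801) = 0.6954 + 0.0001 = 0.6955.

Power ≈ 0.696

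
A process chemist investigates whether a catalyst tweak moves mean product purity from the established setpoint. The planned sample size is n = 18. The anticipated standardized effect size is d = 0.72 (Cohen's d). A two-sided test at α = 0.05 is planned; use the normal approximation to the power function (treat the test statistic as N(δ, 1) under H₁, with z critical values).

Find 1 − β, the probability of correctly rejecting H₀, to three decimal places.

Noncentrality parameter: δ = d·√n = 0.72 × √18 = 3.0547
Two-sided α = 0.05 → critical value z_{0.025} = 1.960.
Power = Φ(δ − 1.960) + Φ(−δ − 1.960) = Φ(1.095) + Φ(-5.015) = 0.8632 + 0.0000 = 0.8632.

Power ≈ 0.863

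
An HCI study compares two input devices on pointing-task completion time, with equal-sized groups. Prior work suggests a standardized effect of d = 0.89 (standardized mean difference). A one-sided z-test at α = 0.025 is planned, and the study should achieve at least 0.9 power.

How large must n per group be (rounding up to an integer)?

For power 0.9 need Φ(δ − z_{0.025}) = 0.9, so δ = z_{0.025} + z_{0.10} = 1.960 + 1.282 = 3.242.
δ = d·√(n/2) ⇒ n = 2(δ/d)² = 2 × (3.242 / 0.89)² = 26.53.
Round up to the next whole unit.

n = 27 per group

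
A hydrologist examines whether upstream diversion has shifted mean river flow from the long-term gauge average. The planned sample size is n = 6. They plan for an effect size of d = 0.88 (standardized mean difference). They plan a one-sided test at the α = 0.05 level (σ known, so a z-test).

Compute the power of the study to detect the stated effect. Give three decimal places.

Power ≈ 0.695

Noncentrality parameter: δ = d·√n = 0.88 × √6 = 2.1556
Critical value for a one-sided test at α = 0.05: z_α = 1.645.
Power = P(Z > 1.645 − δ) = Φ(0.511) = 0.6952.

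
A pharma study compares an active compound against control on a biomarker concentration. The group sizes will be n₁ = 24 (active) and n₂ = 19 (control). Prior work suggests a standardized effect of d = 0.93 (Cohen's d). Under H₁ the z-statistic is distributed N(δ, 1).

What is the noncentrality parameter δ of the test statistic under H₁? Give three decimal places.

δ = d / √(1/n₁ + 1/n₂) = 0.93 / √(1/24 + 1/19) = 3.0285

δ ≈ 3.029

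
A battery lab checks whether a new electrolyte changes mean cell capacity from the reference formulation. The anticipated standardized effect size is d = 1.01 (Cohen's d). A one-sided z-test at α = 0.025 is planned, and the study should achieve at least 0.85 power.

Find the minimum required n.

For power 0.85 need Φ(δ − z_{0.025}) = 0.85, so δ = z_{0.025} + z_{0.15} = 1.960 + 1.036 = 2.996.
δ = d·√n ⇒ n = (δ/d)² = (2.996 / 1.01)² = 8.80.
Rounding up, n = 9.

n = 9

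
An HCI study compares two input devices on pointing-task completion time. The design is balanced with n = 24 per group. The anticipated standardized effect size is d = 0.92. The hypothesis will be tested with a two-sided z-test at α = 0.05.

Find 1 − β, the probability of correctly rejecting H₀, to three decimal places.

Power ≈ 0.890

Noncentrality parameter: δ = d·√(n/2) = 0.92 × √(24/2) = 3.1870
Critical value for a two-sided test at α = 0.05: z_{α/2} = 1.960.
Power = Φ(δ − 1.960) + Φ(−δ − 1.960) = Φ(1.227) + Φ(-5.147) = 0.8901 + 0.0000 = 0.8901.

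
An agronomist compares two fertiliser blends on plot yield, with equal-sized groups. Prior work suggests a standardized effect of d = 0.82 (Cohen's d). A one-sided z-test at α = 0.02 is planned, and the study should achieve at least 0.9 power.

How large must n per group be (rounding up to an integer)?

n = 34 per group

Set Φ(δ − 2.054) = 0.9; then δ − 2.054 = Φ⁻¹(0.9) = 1.282, giving δ = 3.335.
δ = d·√(n/2) ⇒ n = 2(δ/d)² = 2 × (3.335 / 0.82)² = 33.09.
Rounding up, n = 34 per group.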